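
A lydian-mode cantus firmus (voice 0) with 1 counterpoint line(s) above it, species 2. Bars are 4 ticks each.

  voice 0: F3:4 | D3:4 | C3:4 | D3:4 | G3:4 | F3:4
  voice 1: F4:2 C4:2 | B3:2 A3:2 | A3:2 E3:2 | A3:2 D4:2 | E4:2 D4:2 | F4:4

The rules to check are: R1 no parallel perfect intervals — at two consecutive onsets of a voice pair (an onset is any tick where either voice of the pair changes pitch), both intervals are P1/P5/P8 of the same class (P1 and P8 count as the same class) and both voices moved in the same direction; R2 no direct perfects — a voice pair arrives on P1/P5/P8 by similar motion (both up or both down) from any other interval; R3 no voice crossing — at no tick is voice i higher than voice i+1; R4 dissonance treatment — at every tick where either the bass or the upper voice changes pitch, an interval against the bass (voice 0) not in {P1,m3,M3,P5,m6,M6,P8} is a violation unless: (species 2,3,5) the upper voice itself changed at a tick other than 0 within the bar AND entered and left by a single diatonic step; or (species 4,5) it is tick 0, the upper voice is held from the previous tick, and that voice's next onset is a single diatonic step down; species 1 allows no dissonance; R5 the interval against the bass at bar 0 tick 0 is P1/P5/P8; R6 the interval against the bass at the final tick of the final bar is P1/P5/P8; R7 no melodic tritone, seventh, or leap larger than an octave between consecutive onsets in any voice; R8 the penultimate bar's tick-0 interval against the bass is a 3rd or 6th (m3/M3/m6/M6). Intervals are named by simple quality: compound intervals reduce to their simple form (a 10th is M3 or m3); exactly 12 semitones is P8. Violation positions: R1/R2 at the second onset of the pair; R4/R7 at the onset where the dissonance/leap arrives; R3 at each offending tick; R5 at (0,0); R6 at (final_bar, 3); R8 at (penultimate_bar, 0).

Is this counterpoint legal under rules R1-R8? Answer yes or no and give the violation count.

bar 0: v0=F3 v1=F4 (P8)
bar 1: v0=D3 v1=B3 (M6)
bar 2: v0=C3 v1=A3 (M6)
bar 3: v0=D3 v1=A3 (P5)
bar 4: v0=G3 v1=E4 (M6)
bar 5: v0=F3 v1=F4 (P8)
  R2 @ bar3.0: C3/E3 M3 -> D3/A3 P5 similar

No (1 violations)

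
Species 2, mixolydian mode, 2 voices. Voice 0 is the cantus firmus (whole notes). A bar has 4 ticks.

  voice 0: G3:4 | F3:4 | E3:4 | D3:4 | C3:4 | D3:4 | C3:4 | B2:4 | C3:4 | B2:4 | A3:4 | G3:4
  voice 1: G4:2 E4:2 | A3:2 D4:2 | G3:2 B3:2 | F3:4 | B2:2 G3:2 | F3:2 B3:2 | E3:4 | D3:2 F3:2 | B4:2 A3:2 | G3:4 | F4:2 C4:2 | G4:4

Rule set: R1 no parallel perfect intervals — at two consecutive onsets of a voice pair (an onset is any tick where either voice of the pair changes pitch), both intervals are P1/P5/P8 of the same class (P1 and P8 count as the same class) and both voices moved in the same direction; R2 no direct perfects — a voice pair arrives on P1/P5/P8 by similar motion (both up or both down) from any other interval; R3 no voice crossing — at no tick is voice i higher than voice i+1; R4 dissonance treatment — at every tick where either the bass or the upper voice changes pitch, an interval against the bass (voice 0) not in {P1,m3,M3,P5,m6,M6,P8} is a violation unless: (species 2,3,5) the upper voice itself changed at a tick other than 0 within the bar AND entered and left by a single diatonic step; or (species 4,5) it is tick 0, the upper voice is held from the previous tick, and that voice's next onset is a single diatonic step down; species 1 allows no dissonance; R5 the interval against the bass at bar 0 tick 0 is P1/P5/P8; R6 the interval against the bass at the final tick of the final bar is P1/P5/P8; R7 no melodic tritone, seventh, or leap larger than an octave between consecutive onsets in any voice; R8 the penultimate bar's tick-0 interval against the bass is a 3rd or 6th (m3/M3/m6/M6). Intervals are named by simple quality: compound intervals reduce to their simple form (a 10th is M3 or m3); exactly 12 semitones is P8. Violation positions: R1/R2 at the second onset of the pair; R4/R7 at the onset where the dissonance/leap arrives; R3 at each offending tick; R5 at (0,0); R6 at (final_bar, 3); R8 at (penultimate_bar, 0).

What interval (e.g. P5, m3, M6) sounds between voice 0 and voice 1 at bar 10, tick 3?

voice 0=A3 voice 1=C4 -> m3

m3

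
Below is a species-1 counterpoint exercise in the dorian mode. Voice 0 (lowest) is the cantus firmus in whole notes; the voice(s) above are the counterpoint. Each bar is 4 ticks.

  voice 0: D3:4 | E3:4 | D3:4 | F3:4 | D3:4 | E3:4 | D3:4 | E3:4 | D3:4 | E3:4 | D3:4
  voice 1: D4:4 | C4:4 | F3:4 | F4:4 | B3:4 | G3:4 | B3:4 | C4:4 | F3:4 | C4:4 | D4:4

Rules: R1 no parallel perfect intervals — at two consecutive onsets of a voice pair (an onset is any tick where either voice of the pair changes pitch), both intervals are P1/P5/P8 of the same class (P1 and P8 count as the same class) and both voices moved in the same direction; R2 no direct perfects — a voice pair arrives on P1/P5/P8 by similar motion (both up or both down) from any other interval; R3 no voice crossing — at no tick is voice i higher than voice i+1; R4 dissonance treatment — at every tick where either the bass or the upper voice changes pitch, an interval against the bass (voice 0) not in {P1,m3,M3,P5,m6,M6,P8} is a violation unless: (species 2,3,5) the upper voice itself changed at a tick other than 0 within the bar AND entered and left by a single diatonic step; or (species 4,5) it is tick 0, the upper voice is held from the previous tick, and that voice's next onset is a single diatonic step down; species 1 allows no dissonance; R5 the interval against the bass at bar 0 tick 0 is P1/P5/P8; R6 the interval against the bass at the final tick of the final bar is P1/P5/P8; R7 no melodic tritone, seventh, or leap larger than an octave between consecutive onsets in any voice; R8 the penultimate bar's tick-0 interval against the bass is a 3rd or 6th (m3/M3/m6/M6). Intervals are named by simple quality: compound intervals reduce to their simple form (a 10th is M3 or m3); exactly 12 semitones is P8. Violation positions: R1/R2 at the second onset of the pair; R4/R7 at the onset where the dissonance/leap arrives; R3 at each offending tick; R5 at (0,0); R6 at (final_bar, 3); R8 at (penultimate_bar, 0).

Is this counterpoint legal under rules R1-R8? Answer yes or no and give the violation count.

No (2 violations)

bar 0: v0=D3 v1=D4 (P8)
bar 1: v0=E3 v1=C4 (m6)
bar 2: v0=D3 v1=F3 (m3)
bar 3: v0=F3 v1=F4 (P8)
bar 4: v0=D3 v1=B3 (M6)
bar 5: v0=E3 v1=G3 (m3)
bar 6: v0=D3 v1=B3 (M6)
bar 7: v0=E3 v1=C4 (m6)
bar 8: v0=D3 v1=F3 (m3)
bar 9: v0=E3 v1=C4 (m6)
bar 10: v0=D3 v1=D4 (P8)
  R2 @ bar3.0: D3/F3 m3 -> F3/F4 P8 similar
  R7 @ bar4.0: F4->B3 leap 6st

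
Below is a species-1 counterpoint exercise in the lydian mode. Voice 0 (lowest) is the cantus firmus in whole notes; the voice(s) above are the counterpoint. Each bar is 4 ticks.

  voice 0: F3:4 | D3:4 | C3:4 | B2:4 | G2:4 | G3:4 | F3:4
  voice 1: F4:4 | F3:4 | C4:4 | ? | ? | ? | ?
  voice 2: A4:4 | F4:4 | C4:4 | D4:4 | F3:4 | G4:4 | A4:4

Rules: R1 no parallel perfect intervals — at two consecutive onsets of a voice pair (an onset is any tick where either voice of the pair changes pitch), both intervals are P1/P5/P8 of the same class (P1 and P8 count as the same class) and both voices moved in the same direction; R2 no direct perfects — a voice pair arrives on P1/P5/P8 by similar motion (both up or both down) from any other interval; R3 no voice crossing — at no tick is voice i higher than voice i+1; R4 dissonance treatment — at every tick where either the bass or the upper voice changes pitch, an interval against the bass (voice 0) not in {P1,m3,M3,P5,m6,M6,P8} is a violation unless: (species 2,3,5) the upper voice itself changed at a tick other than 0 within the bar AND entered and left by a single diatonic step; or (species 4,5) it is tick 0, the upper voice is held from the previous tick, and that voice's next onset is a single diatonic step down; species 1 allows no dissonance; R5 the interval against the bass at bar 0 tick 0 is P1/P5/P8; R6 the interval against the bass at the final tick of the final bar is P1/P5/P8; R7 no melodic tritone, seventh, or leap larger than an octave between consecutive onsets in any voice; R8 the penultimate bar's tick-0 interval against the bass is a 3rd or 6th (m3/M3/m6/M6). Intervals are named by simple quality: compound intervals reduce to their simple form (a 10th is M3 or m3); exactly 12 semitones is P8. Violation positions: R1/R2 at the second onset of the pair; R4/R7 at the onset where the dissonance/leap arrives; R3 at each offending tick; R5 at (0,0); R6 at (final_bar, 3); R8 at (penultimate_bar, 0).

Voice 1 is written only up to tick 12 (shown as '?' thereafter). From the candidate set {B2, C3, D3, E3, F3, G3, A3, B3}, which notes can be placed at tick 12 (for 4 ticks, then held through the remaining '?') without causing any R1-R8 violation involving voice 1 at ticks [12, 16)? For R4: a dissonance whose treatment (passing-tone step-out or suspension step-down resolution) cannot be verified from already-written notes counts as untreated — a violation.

B2: violates R1,R7
C3: violates R4
D3: violates R7
E3: violates R4
F3: violates R4
G3: legal
A3: violates R4
B3: violates R1

{G3}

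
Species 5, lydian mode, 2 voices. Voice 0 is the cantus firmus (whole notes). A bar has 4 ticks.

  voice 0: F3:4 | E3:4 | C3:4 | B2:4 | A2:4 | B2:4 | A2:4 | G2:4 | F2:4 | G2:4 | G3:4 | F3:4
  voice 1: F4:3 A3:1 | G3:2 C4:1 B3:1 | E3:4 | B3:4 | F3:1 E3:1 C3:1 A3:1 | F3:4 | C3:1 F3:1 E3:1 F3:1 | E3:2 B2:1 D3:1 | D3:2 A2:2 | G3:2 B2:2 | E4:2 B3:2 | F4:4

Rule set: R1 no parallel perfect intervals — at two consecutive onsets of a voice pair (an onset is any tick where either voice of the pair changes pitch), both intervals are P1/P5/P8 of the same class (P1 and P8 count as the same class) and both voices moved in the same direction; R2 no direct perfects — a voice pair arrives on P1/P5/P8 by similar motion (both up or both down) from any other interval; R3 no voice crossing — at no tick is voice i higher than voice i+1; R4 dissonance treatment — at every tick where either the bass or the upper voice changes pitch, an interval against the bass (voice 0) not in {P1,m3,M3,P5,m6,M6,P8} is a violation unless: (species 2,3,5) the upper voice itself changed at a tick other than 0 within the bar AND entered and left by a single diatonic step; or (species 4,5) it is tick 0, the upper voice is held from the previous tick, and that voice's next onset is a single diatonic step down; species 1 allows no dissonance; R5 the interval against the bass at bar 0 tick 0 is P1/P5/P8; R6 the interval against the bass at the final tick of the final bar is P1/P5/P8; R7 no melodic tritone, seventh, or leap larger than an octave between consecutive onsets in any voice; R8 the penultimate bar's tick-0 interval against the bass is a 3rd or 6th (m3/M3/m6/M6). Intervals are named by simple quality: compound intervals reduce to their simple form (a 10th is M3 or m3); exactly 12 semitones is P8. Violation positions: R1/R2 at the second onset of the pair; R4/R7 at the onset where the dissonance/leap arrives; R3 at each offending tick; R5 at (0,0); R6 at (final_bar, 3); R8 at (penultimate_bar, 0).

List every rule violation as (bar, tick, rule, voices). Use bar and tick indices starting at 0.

(4, 0, R7, (1,))
(5, 0, R4, (0, 1))
(9, 0, R2, (0, 1))
(9, 0, R7, (1,))
(10, 0, R7, (1,))
(11, 0, R7, (1,))

bar 0: v0=F3 v1=F4 downbeat P8
bar 1: v0=E3 v1=G3 downbeat m3
bar 2: v0=C3 v1=E3 downbeat M3
bar 3: v0=B2 v1=B3 downbeat P8
bar 4: v0=A2 v1=F3 downbeat m6
bar 5: v0=B2 v1=F3 downbeat TT
bar 6: v0=A2 v1=C3 downbeat m3
bar 7: v0=G2 v1=E3 downbeat M6
bar 8: v0=F2 v1=D3 downbeat M6
bar 9: v0=G2 v1=G3 downbeat P8
bar 10: v0=G3 v1=E4 downbeat M6
bar 11: v0=F3 v1=F4 downbeat P8
  -> R7 @ bar 4 tick 0 v(1,): B3->F3 leap 6st
  -> R4 @ bar 5 tick 0 v(0, 1): B2/F3 TT untreated
  -> R2 @ bar 9 tick 0 v(0, 1): F2/A2 M3 -> G2/G3 P8 similar
  -> R7 @ bar 9 tick 0 v(1,): A2->G3 leap 10st
  -> R7 @ bar 10 tick 0 v(1,): B2->E4 leap 17st
  -> R7 @ bar 11 tick 0 v(1,): B3->F4 leap 6st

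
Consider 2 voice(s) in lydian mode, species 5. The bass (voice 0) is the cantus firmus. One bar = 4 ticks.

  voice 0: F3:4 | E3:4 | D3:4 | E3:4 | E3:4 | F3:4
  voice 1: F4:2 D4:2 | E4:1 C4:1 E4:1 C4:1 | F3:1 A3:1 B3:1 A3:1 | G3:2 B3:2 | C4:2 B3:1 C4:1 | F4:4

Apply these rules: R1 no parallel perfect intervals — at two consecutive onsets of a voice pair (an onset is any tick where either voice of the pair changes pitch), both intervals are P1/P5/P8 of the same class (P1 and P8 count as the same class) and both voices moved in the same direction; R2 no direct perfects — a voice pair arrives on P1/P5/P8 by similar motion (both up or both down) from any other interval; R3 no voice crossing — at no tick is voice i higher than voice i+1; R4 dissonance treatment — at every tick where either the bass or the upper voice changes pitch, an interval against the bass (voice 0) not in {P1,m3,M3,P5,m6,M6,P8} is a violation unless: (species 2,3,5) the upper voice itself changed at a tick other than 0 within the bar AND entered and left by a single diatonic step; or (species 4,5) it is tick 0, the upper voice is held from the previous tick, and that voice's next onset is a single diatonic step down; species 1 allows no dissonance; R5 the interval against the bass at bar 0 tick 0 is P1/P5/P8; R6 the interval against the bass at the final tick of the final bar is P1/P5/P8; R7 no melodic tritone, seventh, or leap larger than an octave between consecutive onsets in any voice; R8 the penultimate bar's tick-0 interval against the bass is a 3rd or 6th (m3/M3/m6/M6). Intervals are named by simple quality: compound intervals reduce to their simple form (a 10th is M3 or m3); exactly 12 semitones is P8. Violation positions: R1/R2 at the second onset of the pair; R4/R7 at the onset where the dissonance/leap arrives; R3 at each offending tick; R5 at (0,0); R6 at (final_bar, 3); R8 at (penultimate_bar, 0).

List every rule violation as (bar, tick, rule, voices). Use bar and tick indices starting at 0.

(5, 0, R2, (0, 1))

bar 0: v0=F3 v1=F4 downbeat P8
bar 1: v0=E3 v1=E4 downbeat P8
bar 2: v0=D3 v1=F3 downbeat m3
bar 3: v0=E3 v1=G3 downbeat m3
bar 4: v0=E3 v1=C4 downbeat m6
bar 5: v0=F3 v1=F4 downbeat P8
  -> R2 @ bar 5 tick 0 v(0, 1): E3/C4 m6 -> F3/F4 P8 similar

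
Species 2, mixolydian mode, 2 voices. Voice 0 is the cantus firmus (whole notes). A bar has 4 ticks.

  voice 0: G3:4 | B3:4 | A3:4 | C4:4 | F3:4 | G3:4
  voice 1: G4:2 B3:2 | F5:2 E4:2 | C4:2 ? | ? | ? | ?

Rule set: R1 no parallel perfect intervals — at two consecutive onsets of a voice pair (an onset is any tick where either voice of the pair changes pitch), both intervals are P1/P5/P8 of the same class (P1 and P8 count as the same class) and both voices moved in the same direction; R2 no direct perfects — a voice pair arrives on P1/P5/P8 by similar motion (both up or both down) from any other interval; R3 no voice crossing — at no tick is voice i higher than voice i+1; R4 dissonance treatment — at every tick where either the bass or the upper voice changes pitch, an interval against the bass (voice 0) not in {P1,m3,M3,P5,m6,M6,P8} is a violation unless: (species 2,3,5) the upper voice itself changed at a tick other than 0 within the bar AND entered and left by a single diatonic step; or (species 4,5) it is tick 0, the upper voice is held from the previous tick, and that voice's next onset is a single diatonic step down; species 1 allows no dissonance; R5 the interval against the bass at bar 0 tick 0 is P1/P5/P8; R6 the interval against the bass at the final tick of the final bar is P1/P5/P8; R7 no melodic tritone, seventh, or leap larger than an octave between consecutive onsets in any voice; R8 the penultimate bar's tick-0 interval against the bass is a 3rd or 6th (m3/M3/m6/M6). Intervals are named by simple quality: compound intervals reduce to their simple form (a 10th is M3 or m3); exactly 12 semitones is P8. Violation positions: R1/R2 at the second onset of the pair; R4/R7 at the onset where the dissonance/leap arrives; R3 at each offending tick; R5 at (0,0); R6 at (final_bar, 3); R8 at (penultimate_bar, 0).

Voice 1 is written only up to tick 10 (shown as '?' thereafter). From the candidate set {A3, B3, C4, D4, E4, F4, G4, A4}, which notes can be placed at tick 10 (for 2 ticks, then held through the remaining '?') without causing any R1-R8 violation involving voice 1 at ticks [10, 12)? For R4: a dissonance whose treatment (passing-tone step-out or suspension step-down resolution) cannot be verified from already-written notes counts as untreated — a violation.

A3: legal
B3: violates R4
C4: legal
D4: violates R4
E4: legal
F4: legal
G4: violates R4
A4: legal

{A3, A4, C4, E4, F4}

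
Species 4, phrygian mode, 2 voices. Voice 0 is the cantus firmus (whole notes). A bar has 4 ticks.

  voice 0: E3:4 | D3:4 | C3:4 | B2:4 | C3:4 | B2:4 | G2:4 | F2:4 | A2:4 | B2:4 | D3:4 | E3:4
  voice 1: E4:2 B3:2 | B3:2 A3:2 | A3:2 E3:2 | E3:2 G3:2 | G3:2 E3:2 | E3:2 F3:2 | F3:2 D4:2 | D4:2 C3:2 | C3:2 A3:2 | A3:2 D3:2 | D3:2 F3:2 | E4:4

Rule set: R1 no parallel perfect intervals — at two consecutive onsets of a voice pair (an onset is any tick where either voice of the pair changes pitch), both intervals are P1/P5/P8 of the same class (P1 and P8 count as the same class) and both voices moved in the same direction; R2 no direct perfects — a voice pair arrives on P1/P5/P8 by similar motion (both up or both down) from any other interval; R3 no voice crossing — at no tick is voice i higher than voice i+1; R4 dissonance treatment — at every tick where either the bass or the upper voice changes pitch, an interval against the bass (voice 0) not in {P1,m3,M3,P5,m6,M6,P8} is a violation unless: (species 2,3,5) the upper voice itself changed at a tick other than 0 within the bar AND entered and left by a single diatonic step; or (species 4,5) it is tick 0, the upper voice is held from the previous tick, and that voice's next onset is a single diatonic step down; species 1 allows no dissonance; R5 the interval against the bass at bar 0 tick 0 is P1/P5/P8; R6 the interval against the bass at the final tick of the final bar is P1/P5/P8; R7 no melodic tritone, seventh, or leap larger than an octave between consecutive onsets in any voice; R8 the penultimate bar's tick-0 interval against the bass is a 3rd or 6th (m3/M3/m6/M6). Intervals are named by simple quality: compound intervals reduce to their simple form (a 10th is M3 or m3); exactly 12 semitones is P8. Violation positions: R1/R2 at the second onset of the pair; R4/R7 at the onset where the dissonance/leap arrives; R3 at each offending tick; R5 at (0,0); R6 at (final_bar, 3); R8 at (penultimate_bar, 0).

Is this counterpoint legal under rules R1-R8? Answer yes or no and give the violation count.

No (9 violations)

bar 0: v0=E3 v1=E4 (P8)
bar 1: v0=D3 v1=B3 (M6)
bar 2: v0=C3 v1=A3 (M6)
bar 3: v0=B2 v1=E3 (P4)
bar 4: v0=C3 v1=G3 (P5)
bar 5: v0=B2 v1=E3 (P4)
bar 6: v0=G2 v1=F3 (m7)
bar 7: v0=F2 v1=D4 (M6)
bar 8: v0=A2 v1=C3 (m3)
bar 9: v0=B2 v1=A3 (m7)
bar 10: v0=D3 v1=D3 (P1)
bar 11: v0=E3 v1=E4 (P8)
  R4 @ bar3.0: B2/E3 P4 untreated
  R4 @ bar5.0: B2/E3 P4 untreated
  R4 @ bar5.2: B2/F3 TT untreated
  R4 @ bar6.0: G2/F3 m7 untreated
  R7 @ bar7.2: D4->C3 leap 14st
  R4 @ bar9.0: B2/A3 m7 untreated
  R8 @ bar10.0: penult P1 not 3rd/6th
  R2 @ bar11.0: D3/F3 m3 -> E3/E4 P8 similar
  R7 @ bar11.0: F3->E4 leap 11st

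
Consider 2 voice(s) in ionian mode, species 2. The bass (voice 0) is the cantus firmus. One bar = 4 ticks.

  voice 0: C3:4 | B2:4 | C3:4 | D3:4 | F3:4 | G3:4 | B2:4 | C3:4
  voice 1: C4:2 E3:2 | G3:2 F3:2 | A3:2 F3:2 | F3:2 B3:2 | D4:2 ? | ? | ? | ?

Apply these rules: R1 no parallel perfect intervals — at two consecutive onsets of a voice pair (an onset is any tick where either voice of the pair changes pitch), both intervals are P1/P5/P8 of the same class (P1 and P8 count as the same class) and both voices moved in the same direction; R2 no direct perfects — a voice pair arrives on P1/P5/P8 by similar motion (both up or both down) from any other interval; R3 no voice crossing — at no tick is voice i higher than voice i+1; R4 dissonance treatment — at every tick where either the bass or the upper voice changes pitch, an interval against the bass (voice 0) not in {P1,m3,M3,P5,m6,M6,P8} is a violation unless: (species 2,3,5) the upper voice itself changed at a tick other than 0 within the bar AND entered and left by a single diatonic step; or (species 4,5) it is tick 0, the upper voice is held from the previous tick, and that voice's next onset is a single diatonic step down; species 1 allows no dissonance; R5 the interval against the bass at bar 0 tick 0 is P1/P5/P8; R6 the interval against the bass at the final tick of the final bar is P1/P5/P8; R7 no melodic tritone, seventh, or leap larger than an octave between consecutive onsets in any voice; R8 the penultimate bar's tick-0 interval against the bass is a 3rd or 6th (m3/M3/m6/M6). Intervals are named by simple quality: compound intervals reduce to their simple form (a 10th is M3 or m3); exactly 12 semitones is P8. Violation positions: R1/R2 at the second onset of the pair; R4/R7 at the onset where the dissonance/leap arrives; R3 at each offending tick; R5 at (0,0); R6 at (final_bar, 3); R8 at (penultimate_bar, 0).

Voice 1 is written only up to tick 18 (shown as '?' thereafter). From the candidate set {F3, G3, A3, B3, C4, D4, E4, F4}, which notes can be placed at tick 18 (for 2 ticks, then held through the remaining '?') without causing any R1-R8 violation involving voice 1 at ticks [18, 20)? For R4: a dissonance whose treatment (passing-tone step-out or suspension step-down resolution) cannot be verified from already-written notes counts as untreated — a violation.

{A3, C4, D4, F3, F4}

F3: legal
G3: violates R4
A3: legal
B3: violates R4
C4: legal
D4: legal
E4: violates R4
F4: legal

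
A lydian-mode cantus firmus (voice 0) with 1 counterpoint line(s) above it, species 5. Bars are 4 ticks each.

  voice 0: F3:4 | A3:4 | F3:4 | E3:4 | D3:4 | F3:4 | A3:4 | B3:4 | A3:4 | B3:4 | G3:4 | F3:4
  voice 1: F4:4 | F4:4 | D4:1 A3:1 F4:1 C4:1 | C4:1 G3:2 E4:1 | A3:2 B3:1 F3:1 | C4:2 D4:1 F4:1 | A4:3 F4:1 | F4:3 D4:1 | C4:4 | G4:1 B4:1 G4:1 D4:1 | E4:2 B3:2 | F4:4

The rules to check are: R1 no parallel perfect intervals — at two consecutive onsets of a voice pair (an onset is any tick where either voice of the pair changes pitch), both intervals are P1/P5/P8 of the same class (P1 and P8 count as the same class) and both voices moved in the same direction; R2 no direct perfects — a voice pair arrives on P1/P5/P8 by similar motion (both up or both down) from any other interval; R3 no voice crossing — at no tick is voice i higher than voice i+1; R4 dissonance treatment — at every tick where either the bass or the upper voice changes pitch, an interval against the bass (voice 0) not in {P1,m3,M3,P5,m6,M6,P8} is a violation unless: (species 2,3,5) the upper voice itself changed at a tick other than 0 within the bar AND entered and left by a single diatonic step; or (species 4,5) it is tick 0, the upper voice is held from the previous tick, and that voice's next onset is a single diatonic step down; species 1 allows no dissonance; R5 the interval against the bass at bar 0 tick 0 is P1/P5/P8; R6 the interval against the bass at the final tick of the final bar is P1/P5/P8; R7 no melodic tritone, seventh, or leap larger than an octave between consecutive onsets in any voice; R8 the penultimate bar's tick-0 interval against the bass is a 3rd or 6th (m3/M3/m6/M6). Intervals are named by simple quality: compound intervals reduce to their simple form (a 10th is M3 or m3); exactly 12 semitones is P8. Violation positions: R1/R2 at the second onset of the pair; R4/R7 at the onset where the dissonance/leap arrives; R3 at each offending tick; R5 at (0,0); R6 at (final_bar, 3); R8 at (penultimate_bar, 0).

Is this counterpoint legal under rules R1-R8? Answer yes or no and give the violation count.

bar 0: v0=F3 v1=F4 (P8)
bar 1: v0=A3 v1=F4 (m6)
bar 2: v0=F3 v1=D4 (M6)
bar 3: v0=E3 v1=C4 (m6)
bar 4: v0=D3 v1=A3 (P5)
bar 5: v0=F3 v1=C4 (P5)
bar 6: v0=A3 v1=A4 (P8)
bar 7: v0=B3 v1=F4 (TT)
bar 8: v0=A3 v1=C4 (m3)
bar 9: v0=B3 v1=G4 (m6)
bar 10: v0=G3 v1=E4 (M6)
bar 11: v0=F3 v1=F4 (P8)
  R2 @ bar4.0: E3/E4 P8 -> D3/A3 P5 similar
  R7 @ bar4.3: B3->F3 leap 6st
  R2 @ bar5.0: D3/F3 m3 -> F3/C4 P5 similar
  R1 @ bar6.0: F3/F4 P8 -> A3/A4 P8 similar
  R4 @ bar7.0: B3/F4 TT untreated
  R7 @ bar11.0: B3->F4 leap 6st

No (6 violations)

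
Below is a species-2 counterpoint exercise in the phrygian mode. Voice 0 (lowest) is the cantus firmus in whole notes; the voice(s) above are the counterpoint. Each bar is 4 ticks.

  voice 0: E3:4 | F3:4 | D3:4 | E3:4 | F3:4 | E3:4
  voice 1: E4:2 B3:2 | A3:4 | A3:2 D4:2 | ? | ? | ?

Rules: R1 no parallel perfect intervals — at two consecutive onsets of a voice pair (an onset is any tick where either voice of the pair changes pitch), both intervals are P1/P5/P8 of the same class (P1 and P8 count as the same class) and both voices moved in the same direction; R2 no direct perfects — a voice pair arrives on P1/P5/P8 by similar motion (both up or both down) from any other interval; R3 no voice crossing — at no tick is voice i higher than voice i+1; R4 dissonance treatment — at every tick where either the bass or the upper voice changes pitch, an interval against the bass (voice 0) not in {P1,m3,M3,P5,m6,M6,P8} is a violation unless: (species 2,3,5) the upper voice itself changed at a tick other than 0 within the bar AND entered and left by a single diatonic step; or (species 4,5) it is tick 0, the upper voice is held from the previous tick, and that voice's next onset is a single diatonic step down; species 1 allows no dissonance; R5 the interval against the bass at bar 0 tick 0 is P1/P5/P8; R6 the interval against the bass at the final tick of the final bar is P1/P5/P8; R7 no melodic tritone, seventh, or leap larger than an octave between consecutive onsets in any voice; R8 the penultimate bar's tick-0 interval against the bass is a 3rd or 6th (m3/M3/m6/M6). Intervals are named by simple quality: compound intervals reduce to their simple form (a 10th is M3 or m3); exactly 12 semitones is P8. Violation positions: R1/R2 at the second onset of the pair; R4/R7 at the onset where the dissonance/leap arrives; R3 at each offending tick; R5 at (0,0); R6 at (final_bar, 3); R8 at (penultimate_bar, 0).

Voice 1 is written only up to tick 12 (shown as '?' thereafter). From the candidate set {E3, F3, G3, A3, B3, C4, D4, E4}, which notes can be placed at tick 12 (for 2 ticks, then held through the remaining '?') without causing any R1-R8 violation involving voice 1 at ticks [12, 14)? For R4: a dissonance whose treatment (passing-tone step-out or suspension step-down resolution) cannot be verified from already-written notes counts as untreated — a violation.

{B3, C4, G3}

E3: violates R7
F3: violates R4
G3: legal
A3: violates R4
B3: legal
C4: legal
D4: violates R4
E4: violates R1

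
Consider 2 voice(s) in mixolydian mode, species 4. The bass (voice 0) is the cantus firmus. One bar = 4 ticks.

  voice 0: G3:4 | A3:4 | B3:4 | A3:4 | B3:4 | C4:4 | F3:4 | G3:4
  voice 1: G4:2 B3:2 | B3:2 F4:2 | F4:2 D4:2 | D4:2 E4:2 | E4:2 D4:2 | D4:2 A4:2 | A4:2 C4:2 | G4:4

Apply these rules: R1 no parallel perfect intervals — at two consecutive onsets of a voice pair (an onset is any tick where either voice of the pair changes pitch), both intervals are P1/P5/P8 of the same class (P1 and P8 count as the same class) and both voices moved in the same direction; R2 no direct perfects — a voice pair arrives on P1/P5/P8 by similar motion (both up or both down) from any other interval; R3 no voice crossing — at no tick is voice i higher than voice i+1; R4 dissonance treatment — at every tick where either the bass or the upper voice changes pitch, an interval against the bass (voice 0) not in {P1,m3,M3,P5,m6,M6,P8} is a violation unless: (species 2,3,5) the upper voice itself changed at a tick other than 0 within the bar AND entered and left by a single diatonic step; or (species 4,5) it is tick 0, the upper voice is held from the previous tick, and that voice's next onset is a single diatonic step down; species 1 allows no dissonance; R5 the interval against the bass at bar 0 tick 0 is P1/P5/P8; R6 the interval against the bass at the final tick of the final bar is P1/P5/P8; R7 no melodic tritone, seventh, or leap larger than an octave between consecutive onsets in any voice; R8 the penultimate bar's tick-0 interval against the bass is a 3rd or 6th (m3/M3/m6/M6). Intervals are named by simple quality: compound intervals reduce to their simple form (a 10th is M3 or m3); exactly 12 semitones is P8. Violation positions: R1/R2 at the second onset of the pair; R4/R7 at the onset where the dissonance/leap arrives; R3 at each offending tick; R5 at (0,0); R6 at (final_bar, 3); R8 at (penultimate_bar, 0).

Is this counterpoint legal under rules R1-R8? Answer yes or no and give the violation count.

No (6 violations)

bar 0: v0=G3 v1=G4 (P8)
bar 1: v0=A3 v1=B3 (M2)
bar 2: v0=B3 v1=F4 (TT)
bar 3: v0=A3 v1=D4 (P4)
bar 4: v0=B3 v1=E4 (P4)
bar 5: v0=C4 v1=D4 (M2)
bar 6: v0=F3 v1=A4 (M3)
bar 7: v0=G3 v1=G4 (P8)
  R4 @ bar1.0: A3/B3 M2 untreated
  R7 @ bar1.2: B3->F4 leap 6st
  R4 @ bar2.0: B3/F4 TT untreated
  R4 @ bar3.0: A3/D4 P4 untreated
  R4 @ bar5.0: C4/D4 M2 untreated
  R2 @ bar7.0: F3/C4 P5 -> G3/G4 P8 similar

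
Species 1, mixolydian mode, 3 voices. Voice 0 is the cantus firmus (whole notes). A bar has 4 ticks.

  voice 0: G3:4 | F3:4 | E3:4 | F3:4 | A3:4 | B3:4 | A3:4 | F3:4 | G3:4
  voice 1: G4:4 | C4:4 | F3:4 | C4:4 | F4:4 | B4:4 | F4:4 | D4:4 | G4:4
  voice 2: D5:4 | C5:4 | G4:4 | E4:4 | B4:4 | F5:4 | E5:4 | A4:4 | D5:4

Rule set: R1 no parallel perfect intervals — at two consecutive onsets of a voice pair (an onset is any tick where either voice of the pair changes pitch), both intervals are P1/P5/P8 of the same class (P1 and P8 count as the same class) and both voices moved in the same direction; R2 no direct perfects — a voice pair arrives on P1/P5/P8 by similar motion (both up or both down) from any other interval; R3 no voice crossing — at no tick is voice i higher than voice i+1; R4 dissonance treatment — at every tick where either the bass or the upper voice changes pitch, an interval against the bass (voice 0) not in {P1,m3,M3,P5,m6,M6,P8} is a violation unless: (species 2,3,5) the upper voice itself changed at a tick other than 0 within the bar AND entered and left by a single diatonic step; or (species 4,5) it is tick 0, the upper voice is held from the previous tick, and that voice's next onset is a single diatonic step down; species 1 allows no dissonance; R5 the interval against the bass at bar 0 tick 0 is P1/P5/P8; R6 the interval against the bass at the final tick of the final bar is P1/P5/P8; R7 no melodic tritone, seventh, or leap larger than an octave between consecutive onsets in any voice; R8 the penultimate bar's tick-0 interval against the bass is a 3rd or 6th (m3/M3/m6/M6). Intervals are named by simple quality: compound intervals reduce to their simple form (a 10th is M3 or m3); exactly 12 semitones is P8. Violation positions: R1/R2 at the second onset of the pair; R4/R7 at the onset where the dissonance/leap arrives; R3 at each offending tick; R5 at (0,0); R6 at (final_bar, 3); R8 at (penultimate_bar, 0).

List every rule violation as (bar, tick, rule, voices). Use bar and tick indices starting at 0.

(1, 0, R1, (0, 2))
(1, 0, R2, (0, 1))
(1, 0, R2, (1, 2))
(2, 0, R4, (0, 1))
(3, 0, R2, (0, 1))
(3, 0, R4, (0, 2))
(4, 0, R4, (0, 2))
(5, 0, R2, (0, 1))
(5, 0, R4, (0, 2))
(5, 0, R7, (1,))
(5, 0, R7, (2,))
(6, 0, R2, (0, 2))
(6, 0, R7, (1,))
(7, 0, R2, (1, 2))
(8, 0, R1, (1, 2))
(8, 0, R2, (0, 1))
(8, 0, R2, (0, 2))

bar 0: v0=G3 v1=G4 v2=D5 downbeat P5
bar 1: v0=F3 v1=C4 v2=C5 downbeat P5
bar 2: v0=E3 v1=F3 v2=G4 downbeat m3
bar 3: v0=F3 v1=C4 v2=E4 downbeat M7
bar 4: v0=A3 v1=F4 v2=B4 downbeat M2
bar 5: v0=B3 v1=B4 v2=F5 downbeat TT
bar 6: v0=A3 v1=F4 v2=E5 downbeat P5
bar 7: v0=F3 v1=D4 v2=A4 downbeat M3
bar 8: v0=G3 v1=G4 v2=D5 downbeat P5
  -> R1 @ bar 1 tick 0 v(0, 2): G3/D5 P5 -> F3/C5 P5 similar
  -> R2 @ bar 1 tick 0 v(0, 1): G3/G4 P8 -> F3/C4 P5 similar
  -> R2 @ bar 1 tick 0 v(1, 2): G4/D5 P5 -> C4/C5 P8 similar
  -> R4 @ bar 2 tick 0 v(0, 1): E3/F3 m2 untreated
  -> R2 @ bar 3 tick 0 v(0, 1): E3/F3 m2 -> F3/C4 P5 similar
  -> R4 @ bar 3 tick 0 v(0, 2): F3/E4 M7 untreated
  -> R4 @ bar 4 tick 0 v(0, 2): A3/B4 M2 untreated
  -> R2 @ bar 5 tick 0 v(0, 1): A3/F4 m6 -> B3/B4 P8 similar
  -> R4 @ bar 5 tick 0 v(0, 2): B3/F5 TT untreated
  -> R7 @ bar 5 tick 0 v(1,): F4->B4 leap 6st
  -> R7 @ bar 5 tick 0 v(2,): B4->F5 leap 6st
  -> R2 @ bar 6 tick 0 v(0, 2): B3/F5 TT -> A3/E5 P5 similar
  -> R7 @ bar 6 tick 0 v(1,): B4->F4 leap 6st
  -> R2 @ bar 7 tick 0 v(1, 2): F4/E5 M7 -> D4/A4 P5 similar
  -> R1 @ bar 8 tick 0 v(1, 2): D4/A4 P5 -> G4/D5 P5 similar
  -> R2 @ bar 8 tick 0 v(0, 1): F3/D4 M6 -> G3/G4 P8 similar
  -> R2 @ bar 8 tick 0 v(0, 2): F3/A4 M3 -> G3/D5 P5 similar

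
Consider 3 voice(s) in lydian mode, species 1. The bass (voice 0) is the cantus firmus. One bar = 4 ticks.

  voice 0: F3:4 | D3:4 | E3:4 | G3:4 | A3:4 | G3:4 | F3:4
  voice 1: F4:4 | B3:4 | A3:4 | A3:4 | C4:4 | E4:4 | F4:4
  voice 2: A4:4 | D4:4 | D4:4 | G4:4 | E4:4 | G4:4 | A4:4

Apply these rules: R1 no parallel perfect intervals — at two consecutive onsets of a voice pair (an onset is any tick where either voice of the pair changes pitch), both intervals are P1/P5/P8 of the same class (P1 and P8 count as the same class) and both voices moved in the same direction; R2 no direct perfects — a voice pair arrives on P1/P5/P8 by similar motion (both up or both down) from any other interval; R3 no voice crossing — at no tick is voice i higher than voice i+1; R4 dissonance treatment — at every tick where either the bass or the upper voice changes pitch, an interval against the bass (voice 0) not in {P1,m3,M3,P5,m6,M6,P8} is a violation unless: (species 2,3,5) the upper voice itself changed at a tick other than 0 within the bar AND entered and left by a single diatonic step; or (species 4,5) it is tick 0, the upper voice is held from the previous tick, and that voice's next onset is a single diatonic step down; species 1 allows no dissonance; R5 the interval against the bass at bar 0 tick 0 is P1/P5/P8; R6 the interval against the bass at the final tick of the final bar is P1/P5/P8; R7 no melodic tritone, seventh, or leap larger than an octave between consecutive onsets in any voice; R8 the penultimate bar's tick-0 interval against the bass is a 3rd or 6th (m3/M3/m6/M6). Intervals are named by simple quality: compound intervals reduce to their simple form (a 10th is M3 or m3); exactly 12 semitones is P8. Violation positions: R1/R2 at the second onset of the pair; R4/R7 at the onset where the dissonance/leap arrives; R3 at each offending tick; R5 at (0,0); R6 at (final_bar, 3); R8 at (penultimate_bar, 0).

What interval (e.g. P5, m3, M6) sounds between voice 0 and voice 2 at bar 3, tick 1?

voice 0=G3 voice 2=G4 -> P8

P8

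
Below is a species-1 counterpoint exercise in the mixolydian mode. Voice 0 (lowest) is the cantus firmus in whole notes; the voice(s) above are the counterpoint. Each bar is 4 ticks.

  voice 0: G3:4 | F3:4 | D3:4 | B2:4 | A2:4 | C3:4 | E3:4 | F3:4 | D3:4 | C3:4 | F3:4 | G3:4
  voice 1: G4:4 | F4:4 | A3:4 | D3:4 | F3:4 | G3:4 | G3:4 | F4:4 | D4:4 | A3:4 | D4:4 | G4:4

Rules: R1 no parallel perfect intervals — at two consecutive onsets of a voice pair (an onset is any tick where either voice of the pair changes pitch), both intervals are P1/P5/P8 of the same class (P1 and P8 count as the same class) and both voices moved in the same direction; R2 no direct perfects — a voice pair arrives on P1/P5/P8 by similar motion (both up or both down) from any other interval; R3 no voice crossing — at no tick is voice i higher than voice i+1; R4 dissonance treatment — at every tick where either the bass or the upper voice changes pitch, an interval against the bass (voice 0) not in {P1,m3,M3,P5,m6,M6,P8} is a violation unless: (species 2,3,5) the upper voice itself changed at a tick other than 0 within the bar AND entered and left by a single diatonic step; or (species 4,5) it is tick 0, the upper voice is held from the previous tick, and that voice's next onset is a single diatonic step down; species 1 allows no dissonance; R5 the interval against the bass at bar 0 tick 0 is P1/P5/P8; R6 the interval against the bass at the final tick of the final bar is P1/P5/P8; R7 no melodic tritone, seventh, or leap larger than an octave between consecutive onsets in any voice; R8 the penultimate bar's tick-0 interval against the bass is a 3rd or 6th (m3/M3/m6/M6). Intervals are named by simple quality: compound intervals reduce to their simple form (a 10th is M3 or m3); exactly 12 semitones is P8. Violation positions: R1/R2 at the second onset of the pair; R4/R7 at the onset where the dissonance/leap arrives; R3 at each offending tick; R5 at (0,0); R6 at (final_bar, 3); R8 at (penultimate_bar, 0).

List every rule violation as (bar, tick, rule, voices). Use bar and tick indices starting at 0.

(1, 0, R1, (0, 1))
(2, 0, R2, (0, 1))
(5, 0, R2, (0, 1))
(7, 0, R2, (0, 1))
(7, 0, R7, (1,))
(8, 0, R1, (0, 1))
(11, 0, R2, (0, 1))

bar 0: v0=G3 v1=G4 downbeat P8
bar 1: v0=F3 v1=F4 downbeat P8
bar 2: v0=D3 v1=A3 downbeat P5
bar 3: v0=B2 v1=D3 downbeat m3
bar 4: v0=A2 v1=F3 downbeat m6
bar 5: v0=C3 v1=G3 downbeat P5
bar 6: v0=E3 v1=G3 downbeat m3
bar 7: v0=F3 v1=F4 downbeat P8
bar 8: v0=D3 v1=D4 downbeat P8
bar 9: v0=C3 v1=A3 downbeat M6
bar 10: v0=F3 v1=D4 downbeat M6
bar 11: v0=G3 v1=G4 downbeat P8
  -> R1 @ bar 1 tick 0 v(0, 1): G3/G4 P8 -> F3/F4 P8 similar
  -> R2 @ bar 2 tick 0 v(0, 1): F3/F4 P8 -> D3/A3 P5 similar
  -> R2 @ bar 5 tick 0 v(0, 1): A2/F3 m6 -> C3/G3 P5 similar
  -> R2 @ bar 7 tick 0 v(0, 1): E3/G3 m3 -> F3/F4 P8 similar
  -> R7 @ bar 7 tick 0 v(1,): G3->F4 leap 10st
  -> R1 @ bar 8 tick 0 v(0, 1): F3/F4 P8 -> D3/D4 P8 similar
  -> R2 @ bar 11 tick 0 v(0, 1): F3/D4 M6 -> G3/G4 P8 similar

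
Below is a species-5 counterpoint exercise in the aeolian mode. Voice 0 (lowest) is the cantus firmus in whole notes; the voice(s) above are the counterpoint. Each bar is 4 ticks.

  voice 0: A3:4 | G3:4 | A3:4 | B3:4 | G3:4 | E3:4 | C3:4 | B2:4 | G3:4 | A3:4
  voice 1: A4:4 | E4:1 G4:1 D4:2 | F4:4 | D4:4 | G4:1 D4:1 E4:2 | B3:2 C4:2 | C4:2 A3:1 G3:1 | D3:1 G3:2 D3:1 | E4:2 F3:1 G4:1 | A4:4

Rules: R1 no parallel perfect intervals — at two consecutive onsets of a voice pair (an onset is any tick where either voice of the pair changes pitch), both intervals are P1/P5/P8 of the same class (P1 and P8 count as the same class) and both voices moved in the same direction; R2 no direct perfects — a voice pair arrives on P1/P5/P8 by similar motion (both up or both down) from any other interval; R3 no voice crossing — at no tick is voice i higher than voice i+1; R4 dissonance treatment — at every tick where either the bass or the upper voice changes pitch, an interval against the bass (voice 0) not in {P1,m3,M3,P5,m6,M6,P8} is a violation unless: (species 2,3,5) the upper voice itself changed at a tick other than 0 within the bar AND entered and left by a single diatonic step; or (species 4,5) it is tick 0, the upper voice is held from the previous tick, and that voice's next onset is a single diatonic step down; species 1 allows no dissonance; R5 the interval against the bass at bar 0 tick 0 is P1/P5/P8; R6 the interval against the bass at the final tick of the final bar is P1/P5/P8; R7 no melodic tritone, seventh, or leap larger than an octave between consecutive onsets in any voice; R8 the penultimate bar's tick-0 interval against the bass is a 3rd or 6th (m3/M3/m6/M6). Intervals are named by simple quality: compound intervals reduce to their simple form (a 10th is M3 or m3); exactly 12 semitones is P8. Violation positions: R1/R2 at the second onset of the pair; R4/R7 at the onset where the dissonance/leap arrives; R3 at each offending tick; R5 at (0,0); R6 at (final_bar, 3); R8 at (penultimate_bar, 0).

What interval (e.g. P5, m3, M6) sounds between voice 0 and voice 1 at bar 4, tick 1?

voice 0=G3 voice 1=D4 -> P5

P5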